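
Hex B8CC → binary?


Each hex digit → 4 binary bits:
  B = 1011
  8 = 1000
  C = 1100
  C = 1100
Concatenate: 1011 1000 1100 1100
= 1011100011001100


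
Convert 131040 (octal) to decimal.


Positional values:
Position 0: 0 × 8^0 = 0
Position 1: 4 × 8^1 = 32
Position 2: 0 × 8^2 = 0
Position 3: 1 × 8^3 = 512
Position 4: 3 × 8^4 = 12288
Position 5: 1 × 8^5 = 32768
Sum = 0 + 32 + 0 + 512 + 12288 + 32768
= 45600


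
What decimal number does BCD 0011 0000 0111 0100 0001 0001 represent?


Each 4-bit group → digit:
  0011 → 3
  0000 → 0
  0111 → 7
  0100 → 4
  0001 → 1
  0001 → 1
= 307411


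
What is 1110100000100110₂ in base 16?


Group into 4-bit nibbles: 1110100000100110
  1110 = E
  1000 = 8
  0010 = 2
  0110 = 6
= 0xE826


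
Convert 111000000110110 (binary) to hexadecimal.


Group into 4-bit nibbles: 0111000000110110
  0111 = 7
  0000 = 0
  0011 = 3
  0110 = 6
= 0x7036


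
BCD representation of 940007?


Each digit → 4-bit binary:
  9 → 1001
  4 → 0100
  0 → 0000
  0 → 0000
  0 → 0000
  7 → 0111
= 1001 0100 0000 0000 0000 0111


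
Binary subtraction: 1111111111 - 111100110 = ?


Align and subtract column by column (LSB to MSB, borrowing when needed):
  1111111111
- 0111100110
  ----------
  col 0: (1 - 0 borrow-in) - 0 → 1 - 0 = 1, borrow out 0
  col 1: (1 - 0 borrow-in) - 1 → 1 - 1 = 0, borrow out 0
  col 2: (1 - 0 borrow-in) - 1 → 1 - 1 = 0, borrow out 0
  col 3: (1 - 0 borrow-in) - 0 → 1 - 0 = 1, borrow out 0
  col 4: (1 - 0 borrow-in) - 0 → 1 - 0 = 1, borrow out 0
  col 5: (1 - 0 borrow-in) - 1 → 1 - 1 = 0, borrow out 0
  col 6: (1 - 0 borrow-in) - 1 → 1 - 1 = 0, borrow out 0
  col 7: (1 - 0 borrow-in) - 1 → 1 - 1 = 0, borrow out 0
  col 8: (1 - 0 borrow-in) - 1 → 1 - 1 = 0, borrow out 0
  col 9: (1 - 0 borrow-in) - 0 → 1 - 0 = 1, borrow out 0
Reading bits MSB→LSB: 1000011001
Strip leading zeros: 1000011001
= 1000011001


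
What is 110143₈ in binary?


Each octal digit → 3 binary bits:
  1 = 001
  1 = 001
  0 = 000
  1 = 001
  4 = 100
  3 = 011
Concatenate: 001 001 000 001 100 011
= 001001000001100011


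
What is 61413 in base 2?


Divide by 2 repeatedly:
61413 ÷ 2 = 30706 remainder 1
30706 ÷ 2 = 15353 remainder 0
15353 ÷ 2 = 7676 remainder 1
7676 ÷ 2 = 3838 remainder 0
3838 ÷ 2 = 1919 remainder 0
1919 ÷ 2 = 959 remainder 1
959 ÷ 2 = 479 remainder 1
479 ÷ 2 = 239 remainder 1
239 ÷ 2 = 119 remainder 1
119 ÷ 2 = 59 remainder 1
59 ÷ 2 = 29 remainder 1
29 ÷ 2 = 14 remainder 1
14 ÷ 2 = 7 remainder 0
7 ÷ 2 = 3 remainder 1
3 ÷ 2 = 1 remainder 1
1 ÷ 2 = 0 remainder 1
Reading remainders bottom-up:
= 1110111111100101


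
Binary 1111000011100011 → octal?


Group into 3-bit groups: 001111000011100011
  001 = 1
  111 = 7
  000 = 0
  011 = 3
  100 = 4
  011 = 3
= 0o170343


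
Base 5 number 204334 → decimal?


Positional values (base 5):
  4 × 5^0 = 4 × 1 = 4
  3 × 5^1 = 3 × 5 = 15
  3 × 5^2 = 3 × 25 = 75
  4 × 5^3 = 4 × 125 = 500
  0 × 5^4 = 0 × 625 = 0
  2 × 5^5 = 2 × 3125 = 6250
Sum = 4 + 15 + 75 + 500 + 0 + 6250
= 6844


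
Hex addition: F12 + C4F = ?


Align and add column by column (LSB to MSB, each column mod 16 with carry):
  0F12
+ 0C4F
  ----
  col 0: 2(2) + F(15) + 0 (carry in) = 17 → 1(1), carry out 1
  col 1: 1(1) + 4(4) + 1 (carry in) = 6 → 6(6), carry out 0
  col 2: F(15) + C(12) + 0 (carry in) = 27 → B(11), carry out 1
  col 3: 0(0) + 0(0) + 1 (carry in) = 1 → 1(1), carry out 0
Reading digits MSB→LSB: 1B61
Strip leading zeros: 1B61
= 0x1B61


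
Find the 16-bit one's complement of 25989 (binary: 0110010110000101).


Original: 0110010110000101
Invert all bits:
  bit 0: 0 → 1
  bit 1: 1 → 0
  bit 2: 1 → 0
  bit 3: 0 → 1
  bit 4: 0 → 1
  bit 5: 1 → 0
  bit 6: 0 → 1
  bit 7: 1 → 0
  bit 8: 1 → 0
  bit 9: 0 → 1
  bit 10: 0 → 1
  bit 11: 0 → 1
  bit 12: 0 → 1
  bit 13: 1 → 0
  bit 14: 0 → 1
  bit 15: 1 → 0
= 1001101001111010


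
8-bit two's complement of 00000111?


Original: 00000111
Step 1 - Invert all bits: 11111000
Step 2 - Add 1: 11111000 + 1
= 11111001 (represents -7)


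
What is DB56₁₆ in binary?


Each hex digit → 4 binary bits:
  D = 1101
  B = 1011
  5 = 0101
  6 = 0110
Concatenate: 1101 1011 0101 0110
= 1101101101010110


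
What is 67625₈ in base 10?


Positional values:
Position 0: 5 × 8^0 = 5
Position 1: 2 × 8^1 = 16
Position 2: 6 × 8^2 = 384
Position 3: 7 × 8^3 = 3584
Position 4: 6 × 8^4 = 24576
Sum = 5 + 16 + 384 + 3584 + 24576
= 28565


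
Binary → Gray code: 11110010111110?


Binary: 11110010111110
Gray code: G = B XOR (B >> 1)
B >> 1 = 01111001011111
11110010111110 XOR 01111001011111:
  1 XOR 0 = 1
  1 XOR 1 = 0
  1 XOR 1 = 0
  1 XOR 1 = 0
  0 XOR 1 = 1
  0 XOR 0 = 0
  1 XOR 0 = 1
  0 XOR 1 = 1
  1 XOR 0 = 1
  1 XOR 1 = 0
  1 XOR 1 = 0
  1 XOR 1 = 0
  1 XOR 1 = 0
  0 XOR 1 = 1
= 10001011100001


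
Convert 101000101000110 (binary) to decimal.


Positional values:
Bit 1: 1 × 2^1 = 2
Bit 2: 1 × 2^2 = 4
Bit 6: 1 × 2^6 = 64
Bit 8: 1 × 2^8 = 256
Bit 12: 1 × 2^12 = 4096
Bit 14: 1 × 2^14 = 16384
Sum = 2 + 4 + 64 + 256 + 4096 + 16384
= 20806


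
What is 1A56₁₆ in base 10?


Positional values:
Position 0: 6 × 16^0 = 6 × 1 = 6
Position 1: 5 × 16^1 = 5 × 16 = 80
Position 2: A × 16^2 = 10 × 256 = 2560
Position 3: 1 × 16^3 = 1 × 4096 = 4096
Sum = 6 + 80 + 2560 + 4096
= 6742


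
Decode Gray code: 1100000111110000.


Gray code: 1100000111110000
MSB stays the same: 1
Each subsequent bit = prev_binary XOR current_gray:
  B[1] = 1 XOR 1 = 0
  B[2] = 0 XOR 0 = 0
  B[3] = 0 XOR 0 = 0
  B[4] = 0 XOR 0 = 0
  B[5] = 0 XOR 0 = 0
  B[6] = 0 XOR 0 = 0
  B[7] = 0 XOR 1 = 1
  B[8] = 1 XOR 1 = 0
  B[9] = 0 XOR 1 = 1
  B[10] = 1 XOR 1 = 0
  B[11] = 0 XOR 1 = 1
  B[12] = 1 XOR 0 = 1
  B[13] = 1 XOR 0 = 1
  B[14] = 1 XOR 0 = 1
  B[15] = 1 XOR 0 = 1
= 1000000101011111 (33119 decimal)


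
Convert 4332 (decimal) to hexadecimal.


Divide by 16 repeatedly:
4332 ÷ 16 = 270 remainder 12 (C)
270 ÷ 16 = 16 remainder 14 (E)
16 ÷ 16 = 1 remainder 0 (0)
1 ÷ 16 = 0 remainder 1 (1)
Reading remainders bottom-up:
= 0x10EC


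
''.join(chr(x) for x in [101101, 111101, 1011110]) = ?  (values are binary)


Codes (binary): 101101 111101 1011110
Per-code ASCII lookup:
  101101 = 45  (special character) → '-'
  111101 = 61  (special character) → '='
  1011110 = 94  (special character) → '^'
= '-=^'


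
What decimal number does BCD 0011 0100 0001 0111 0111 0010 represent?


Each 4-bit group → digit:
  0011 → 3
  0100 → 4
  0001 → 1
  0111 → 7
  0111 → 7
  0010 → 2
= 341772


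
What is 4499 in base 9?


Divide by 9 repeatedly:
4499 ÷ 9 = 499 remainder 8
499 ÷ 9 = 55 remainder 4
55 ÷ 9 = 6 remainder 1
6 ÷ 9 = 0 remainder 6
Reading remainders bottom-up:
= 6148


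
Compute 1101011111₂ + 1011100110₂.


Align and add column by column (LSB to MSB, carry propagating):
  01101011111
+ 01011100110
  -----------
  col 0: 1 + 0 + 0 (carry in) = 1 → bit 1, carry out 0
  col 1: 1 + 1 + 0 (carry in) = 2 → bit 0, carry out 1
  col 2: 1 + 1 + 1 (carry in) = 3 → bit 1, carry out 1
  col 3: 1 + 0 + 1 (carry in) = 2 → bit 0, carry out 1
  col 4: 1 + 0 + 1 (carry in) = 2 → bit 0, carry out 1
  col 5: 0 + 1 + 1 (carry in) = 2 → bit 0, carry out 1
  col 6: 1 + 1 + 1 (carry in) = 3 → bit 1, carry out 1
  col 7: 0 + 1 + 1 (carry in) = 2 → bit 0, carry out 1
  col 8: 1 + 0 + 1 (carry in) = 2 → bit 0, carry out 1
  col 9: 1 + 1 + 1 (carry in) = 3 → bit 1, carry out 1
  col 10: 0 + 0 + 1 (carry in) = 1 → bit 1, carry out 0
Reading bits MSB→LSB: 11001000101
Strip leading zeros: 11001000101
= 11001000101


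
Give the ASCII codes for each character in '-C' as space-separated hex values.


String: '-C'  (2 characters)
Per-character ASCII lookup:
  '-': special character: '-' = 45 → 0x2D
  'C': uppercase starts at 65: 'C' = 65 + 2 = 67 → 0x43
= 0x2D 0x43


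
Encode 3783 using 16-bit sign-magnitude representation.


Sign bit: 0 (positive)
Magnitude: 3783 = 000111011000111
= 0000111011000111


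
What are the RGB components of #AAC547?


Hex: #AAC547
R = AA₁₆ = 170
G = C5₁₆ = 197
B = 47₁₆ = 71
= RGB(170, 197, 71)


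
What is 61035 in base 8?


Divide by 8 repeatedly:
61035 ÷ 8 = 7629 remainder 3
7629 ÷ 8 = 953 remainder 5
953 ÷ 8 = 119 remainder 1
119 ÷ 8 = 14 remainder 7
14 ÷ 8 = 1 remainder 6
1 ÷ 8 = 0 remainder 1
Reading remainders bottom-up:
= 0o167153


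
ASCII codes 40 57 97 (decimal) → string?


Codes (decimal): 40 57 97
Per-code ASCII lookup:
  40  (special character) → '('
  57  (range 48-57: digits, 57 - 48 = 9) → '9'
  97  (range 97-122: lowercase, 97 - 97 = 0) → 'a'
= '(9a'


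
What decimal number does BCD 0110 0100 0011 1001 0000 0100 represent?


Each 4-bit group → digit:
  0110 → 6
  0100 → 4
  0011 → 3
  1001 → 9
  0000 → 0
  0100 → 4
= 643904


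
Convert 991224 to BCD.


Each digit → 4-bit binary:
  9 → 1001
  9 → 1001
  1 → 0001
  2 → 0010
  2 → 0010
  4 → 0100
= 1001 1001 0001 0010 0010 0100


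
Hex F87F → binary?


Each hex digit → 4 binary bits:
  F = 1111
  8 = 1000
  7 = 0111
  F = 1111
Concatenate: 1111 1000 0111 1111
= 1111100001111111


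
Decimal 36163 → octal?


Divide by 8 repeatedly:
36163 ÷ 8 = 4520 remainder 3
4520 ÷ 8 = 565 remainder 0
565 ÷ 8 = 70 remainder 5
70 ÷ 8 = 8 remainder 6
8 ÷ 8 = 1 remainder 0
1 ÷ 8 = 0 remainder 1
Reading remainders bottom-up:
= 0o106503


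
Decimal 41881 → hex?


Divide by 16 repeatedly:
41881 ÷ 16 = 2617 remainder 9 (9)
2617 ÷ 16 = 163 remainder 9 (9)
163 ÷ 16 = 10 remainder 3 (3)
10 ÷ 16 = 0 remainder 10 (A)
Reading remainders bottom-up:
= 0xA399


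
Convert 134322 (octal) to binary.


Each octal digit → 3 binary bits:
  1 = 001
  3 = 011
  4 = 100
  3 = 011
  2 = 010
  2 = 010
Concatenate: 001 011 100 011 010 010
= 001011100011010010


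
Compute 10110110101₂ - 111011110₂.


Align and subtract column by column (LSB to MSB, borrowing when needed):
  10110110101
- 00111011110
  -----------
  col 0: (1 - 0 borrow-in) - 0 → 1 - 0 = 1, borrow out 0
  col 1: (0 - 0 borrow-in) - 1 → borrow from next column: (0+2) - 1 = 1, borrow out 1
  col 2: (1 - 1 borrow-in) - 1 → borrow from next column: (0+2) - 1 = 1, borrow out 1
  col 3: (0 - 1 borrow-in) - 1 → borrow from next column: (-1+2) - 1 = 0, borrow out 1
  col 4: (1 - 1 borrow-in) - 1 → borrow from next column: (0+2) - 1 = 1, borrow out 1
  col 5: (1 - 1 borrow-in) - 0 → 0 - 0 = 0, borrow out 0
  col 6: (0 - 0 borrow-in) - 1 → borrow from next column: (0+2) - 1 = 1, borrow out 1
  col 7: (1 - 1 borrow-in) - 1 → borrow from next column: (0+2) - 1 = 1, borrow out 1
  col 8: (1 - 1 borrow-in) - 1 → borrow from next column: (0+2) - 1 = 1, borrow out 1
  col 9: (0 - 1 borrow-in) - 0 → borrow from next column: (-1+2) - 0 = 1, borrow out 1
  col 10: (1 - 1 borrow-in) - 0 → 0 - 0 = 0, borrow out 0
Reading bits MSB→LSB: 01111010111
Strip leading zeros: 1111010111
= 1111010111


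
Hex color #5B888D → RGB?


Hex: #5B888D
R = 5B₁₆ = 91
G = 88₁₆ = 136
B = 8D₁₆ = 141
= RGB(91, 136, 141)


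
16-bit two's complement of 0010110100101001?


Original: 0010110100101001
Step 1 - Invert all bits: 1101001011010110
Step 2 - Add 1: 1101001011010110 + 1
= 1101001011010111 (represents -11561)


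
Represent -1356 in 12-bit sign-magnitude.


Sign bit: 1 (negative)
Magnitude: 1356 = 10101001100
= 110101001100


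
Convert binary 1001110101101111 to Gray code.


Binary: 1001110101101111
Gray code: G = B XOR (B >> 1)
B >> 1 = 0100111010110111
1001110101101111 XOR 0100111010110111:
  1 XOR 0 = 1
  0 XOR 1 = 1
  0 XOR 0 = 0
  1 XOR 0 = 1
  1 XOR 1 = 0
  1 XOR 1 = 0
  0 XOR 1 = 1
  1 XOR 0 = 1
  0 XOR 1 = 1
  1 XOR 0 = 1
  1 XOR 1 = 0
  0 XOR 1 = 1
  1 XOR 0 = 1
  1 XOR 1 = 0
  1 XOR 1 = 0
  1 XOR 1 = 0
= 1101001111011000


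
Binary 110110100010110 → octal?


Group into 3-bit groups: 110110100010110
  110 = 6
  110 = 6
  100 = 4
  010 = 2
  110 = 6
= 0o66426


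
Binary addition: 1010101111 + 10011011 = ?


Align and add column by column (LSB to MSB, carry propagating):
  01010101111
+ 00010011011
  -----------
  col 0: 1 + 1 + 0 (carry in) = 2 → bit 0, carry out 1
  col 1: 1 + 1 + 1 (carry in) = 3 → bit 1, carry out 1
  col 2: 1 + 0 + 1 (carry in) = 2 → bit 0, carry out 1
  col 3: 1 + 1 + 1 (carry in) = 3 → bit 1, carry out 1
  col 4: 0 + 1 + 1 (carry in) = 2 → bit 0, carry out 1
  col 5: 1 + 0 + 1 (carry in) = 2 → bit 0, carry out 1
  col 6: 0 + 0 + 1 (carry in) = 1 → bit 1, carry out 0
  col 7: 1 + 1 + 0 (carry in) = 2 → bit 0, carry out 1
  col 8: 0 + 0 + 1 (carry in) = 1 → bit 1, carry out 0
  col 9: 1 + 0 + 0 (carry in) = 1 → bit 1, carry out 0
  col 10: 0 + 0 + 0 (carry in) = 0 → bit 0, carry out 0
Reading bits MSB→LSB: 01101001010
Strip leading zeros: 1101001010
= 1101001010


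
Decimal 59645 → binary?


Divide by 2 repeatedly:
59645 ÷ 2 = 29822 remainder 1
29822 ÷ 2 = 14911 remainder 0
14911 ÷ 2 = 7455 remainder 1
7455 ÷ 2 = 3727 remainder 1
3727 ÷ 2 = 1863 remainder 1
1863 ÷ 2 = 931 remainder 1
931 ÷ 2 = 465 remainder 1
465 ÷ 2 = 232 remainder 1
232 ÷ 2 = 116 remainder 0
116 ÷ 2 = 58 remainder 0
58 ÷ 2 = 29 remainder 0
29 ÷ 2 = 14 remainder 1
14 ÷ 2 = 7 remainder 0
7 ÷ 2 = 3 remainder 1
3 ÷ 2 = 1 remainder 1
1 ÷ 2 = 0 remainder 1
Reading remainders bottom-up:
= 1110100011111101


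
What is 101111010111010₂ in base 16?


Group into 4-bit nibbles: 0101111010111010
  0101 = 5
  1110 = E
  1011 = B
  1010 = A
= 0x5EBA


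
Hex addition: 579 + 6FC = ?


Align and add column by column (LSB to MSB, each column mod 16 with carry):
  0579
+ 06FC
  ----
  col 0: 9(9) + C(12) + 0 (carry in) = 21 → 5(5), carry out 1
  col 1: 7(7) + F(15) + 1 (carry in) = 23 → 7(7), carry out 1
  col 2: 5(5) + 6(6) + 1 (carry in) = 12 → C(12), carry out 0
  col 3: 0(0) + 0(0) + 0 (carry in) = 0 → 0(0), carry out 0
Reading digits MSB→LSB: 0C75
Strip leading zeros: C75
= 0xC75


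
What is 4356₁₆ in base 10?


Positional values:
Position 0: 6 × 16^0 = 6 × 1 = 6
Position 1: 5 × 16^1 = 5 × 16 = 80
Position 2: 3 × 16^2 = 3 × 256 = 768
Position 3: 4 × 16^3 = 4 × 4096 = 16384
Sum = 6 + 80 + 768 + 16384
= 17238


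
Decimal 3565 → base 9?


Divide by 9 repeatedly:
3565 ÷ 9 = 396 remainder 1
396 ÷ 9 = 44 remainder 0
44 ÷ 9 = 4 remainder 8
4 ÷ 9 = 0 remainder 4
Reading remainders bottom-up:
= 4801


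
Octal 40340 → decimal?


Positional values:
Position 0: 0 × 8^0 = 0
Position 1: 4 × 8^1 = 32
Position 2: 3 × 8^2 = 192
Position 3: 0 × 8^3 = 0
Position 4: 4 × 8^4 = 16384
Sum = 0 + 32 + 192 + 0 + 16384
= 16608


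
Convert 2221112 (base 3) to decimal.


Positional values (base 3):
  2 × 3^0 = 2 × 1 = 2
  1 × 3^1 = 1 × 3 = 3
  1 × 3^2 = 1 × 9 = 9
  1 × 3^3 = 1 × 27 = 27
  2 × 3^4 = 2 × 81 = 162
  2 × 3^5 = 2 × 243 = 486
  2 × 3^6 = 2 × 729 = 1458
Sum = 2 + 3 + 9 + 27 + 162 + 486 + 1458
= 2147


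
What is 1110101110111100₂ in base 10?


Positional values:
Bit 2: 1 × 2^2 = 4
Bit 3: 1 × 2^3 = 8
Bit 4: 1 × 2^4 = 16
Bit 5: 1 × 2^5 = 32
Bit 7: 1 × 2^7 = 128
Bit 8: 1 × 2^8 = 256
Bit 9: 1 × 2^9 = 512
Bit 11: 1 × 2^11 = 2048
Bit 13: 1 × 2^13 = 8192
Bit 14: 1 × 2^14 = 16384
Bit 15: 1 × 2^15 = 32768
Sum = 4 + 8 + 16 + 32 + 128 + 256 + 512 + 2048 + 8192 + 16384 + 32768
= 60348


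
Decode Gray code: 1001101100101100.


Gray code: 1001101100101100
MSB stays the same: 1
Each subsequent bit = prev_binary XOR current_gray:
  B[1] = 1 XOR 0 = 1
  B[2] = 1 XOR 0 = 1
  B[3] = 1 XOR 1 = 0
  B[4] = 0 XOR 1 = 1
  B[5] = 1 XOR 0 = 1
  B[6] = 1 XOR 1 = 0
  B[7] = 0 XOR 1 = 1
  B[8] = 1 XOR 0 = 1
  B[9] = 1 XOR 0 = 1
  B[10] = 1 XOR 1 = 0
  B[11] = 0 XOR 0 = 0
  B[12] = 0 XOR 1 = 1
  B[13] = 1 XOR 1 = 0
  B[14] = 0 XOR 0 = 0
  B[15] = 0 XOR 0 = 0
= 1110110111001000 (60872 decimal)


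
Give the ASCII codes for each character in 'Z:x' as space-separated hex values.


String: 'Z:x'  (3 characters)
Per-character ASCII lookup:
  'Z': uppercase starts at 65: 'Z' = 65 + 25 = 90 → 0x5A
  ':': special character: ':' = 58 → 0x3A
  'x': lowercase starts at 97: 'x' = 97 + 23 = 120 → 0x78
= 0x5A 0x3A 0x78


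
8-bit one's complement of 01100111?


Original: 01100111
Invert all bits:
  bit 0: 0 → 1
  bit 1: 1 → 0
  bit 2: 1 → 0
  bit 3: 0 → 1
  bit 4: 0 → 1
  bit 5: 1 → 0
  bit 6: 1 → 0
  bit 7: 1 → 0
= 10011000


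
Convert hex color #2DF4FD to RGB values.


Hex: #2DF4FD
R = 2D₁₆ = 45
G = F4₁₆ = 244
B = FD₁₆ = 253
= RGB(45, 244, 253)


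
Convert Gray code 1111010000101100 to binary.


Gray code: 1111010000101100
MSB stays the same: 1
Each subsequent bit = prev_binary XOR current_gray:
  B[1] = 1 XOR 1 = 0
  B[2] = 0 XOR 1 = 1
  B[3] = 1 XOR 1 = 0
  B[4] = 0 XOR 0 = 0
  B[5] = 0 XOR 1 = 1
  B[6] = 1 XOR 0 = 1
  B[7] = 1 XOR 0 = 1
  B[8] = 1 XOR 0 = 1
  B[9] = 1 XOR 0 = 1
  B[10] = 1 XOR 1 = 0
  B[11] = 0 XOR 0 = 0
  B[12] = 0 XOR 1 = 1
  B[13] = 1 XOR 1 = 0
  B[14] = 0 XOR 0 = 0
  B[15] = 0 XOR 0 = 0
= 1010011111001000 (42952 decimal)


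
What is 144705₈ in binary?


Each octal digit → 3 binary bits:
  1 = 001
  4 = 100
  4 = 100
  7 = 111
  0 = 000
  5 = 101
Concatenate: 001 100 100 111 000 101
= 001100100111000101


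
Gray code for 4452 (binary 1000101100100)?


Binary: 1000101100100
Gray code: G = B XOR (B >> 1)
B >> 1 = 0100010110010
1000101100100 XOR 0100010110010:
  1 XOR 0 = 1
  0 XOR 1 = 1
  0 XOR 0 = 0
  0 XOR 0 = 0
  1 XOR 0 = 1
  0 XOR 1 = 1
  1 XOR 0 = 1
  1 XOR 1 = 0
  0 XOR 1 = 1
  0 XOR 0 = 0
  1 XOR 0 = 1
  0 XOR 1 = 1
  0 XOR 0 = 0
= 1100111010110


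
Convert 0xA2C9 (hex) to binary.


Each hex digit → 4 binary bits:
  A = 1010
  2 = 0010
  C = 1100
  9 = 1001
Concatenate: 1010 0010 1100 1001
= 1010001011001001


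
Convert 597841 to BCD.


Each digit → 4-bit binary:
  5 → 0101
  9 → 1001
  7 → 0111
  8 → 1000
  4 → 0100
  1 → 0001
= 0101 1001 0111 1000 0100 0001


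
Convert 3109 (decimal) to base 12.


Divide by 12 repeatedly:
3109 ÷ 12 = 259 remainder 1
259 ÷ 12 = 21 remainder 7
21 ÷ 12 = 1 remainder 9
1 ÷ 12 = 0 remainder 1
Reading remainders bottom-up:
= 1971


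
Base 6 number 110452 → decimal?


Positional values (base 6):
  2 × 6^0 = 2 × 1 = 2
  5 × 6^1 = 5 × 6 = 30
  4 × 6^2 = 4 × 36 = 144
  0 × 6^3 = 0 × 216 = 0
  1 × 6^4 = 1 × 1296 = 1296
  1 × 6^5 = 1 × 7776 = 7776
Sum = 2 + 30 + 144 + 0 + 1296 + 7776
= 9248


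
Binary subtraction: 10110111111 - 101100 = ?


Align and subtract column by column (LSB to MSB, borrowing when needed):
  10110111111
- 00000101100
  -----------
  col 0: (1 - 0 borrow-in) - 0 → 1 - 0 = 1, borrow out 0
  col 1: (1 - 0 borrow-in) - 0 → 1 - 0 = 1, borrow out 0
  col 2: (1 - 0 borrow-in) - 1 → 1 - 1 = 0, borrow out 0
  col 3: (1 - 0 borrow-in) - 1 → 1 - 1 = 0, borrow out 0
  col 4: (1 - 0 borrow-in) - 0 → 1 - 0 = 1, borrow out 0
  col 5: (1 - 0 borrow-in) - 1 → 1 - 1 = 0, borrow out 0
  col 6: (0 - 0 borrow-in) - 0 → 0 - 0 = 0, borrow out 0
  col 7: (1 - 0 borrow-in) - 0 → 1 - 0 = 1, borrow out 0
  col 8: (1 - 0 borrow-in) - 0 → 1 - 0 = 1, borrow out 0
  col 9: (0 - 0 borrow-in) - 0 → 0 - 0 = 0, borrow out 0
  col 10: (1 - 0 borrow-in) - 0 → 1 - 0 = 1, borrow out 0
Reading bits MSB→LSB: 10110010011
Strip leading zeros: 10110010011
= 10110010011


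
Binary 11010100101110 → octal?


Group into 3-bit groups: 011010100101110
  011 = 3
  010 = 2
  100 = 4
  101 = 5
  110 = 6
= 0o32456


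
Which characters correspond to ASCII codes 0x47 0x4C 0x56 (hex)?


Codes (hex): 0x47 0x4C 0x56
Per-code ASCII lookup:
  0x47 = 71  (range 65-90: uppercase, 71 - 65 = 6) → 'G'
  0x4C = 76  (range 65-90: uppercase, 76 - 65 = 11) → 'L'
  0x56 = 86  (range 65-90: uppercase, 86 - 65 = 21) → 'V'
= 'GLV'


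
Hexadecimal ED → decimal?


Positional values:
Position 0: D × 16^0 = 13 × 1 = 13
Position 1: E × 16^1 = 14 × 16 = 224
Sum = 13 + 224
= 237


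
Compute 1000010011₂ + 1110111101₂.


Align and add column by column (LSB to MSB, carry propagating):
  01000010011
+ 01110111101
  -----------
  col 0: 1 + 1 + 0 (carry in) = 2 → bit 0, carry out 1
  col 1: 1 + 0 + 1 (carry in) = 2 → bit 0, carry out 1
  col 2: 0 + 1 + 1 (carry in) = 2 → bit 0, carry out 1
  col 3: 0 + 1 + 1 (carry in) = 2 → bit 0, carry out 1
  col 4: 1 + 1 + 1 (carry in) = 3 → bit 1, carry out 1
  col 5: 0 + 1 + 1 (carry in) = 2 → bit 0, carry out 1
  col 6: 0 + 0 + 1 (carry in) = 1 → bit 1, carry out 0
  col 7: 0 + 1 + 0 (carry in) = 1 → bit 1, carry out 0
  col 8: 0 + 1 + 0 (carry in) = 1 → bit 1, carry out 0
  col 9: 1 + 1 + 0 (carry in) = 2 → bit 0, carry out 1
  col 10: 0 + 0 + 1 (carry in) = 1 → bit 1, carry out 0
Reading bits MSB→LSB: 10111010000
Strip leading zeros: 10111010000
= 10111010000


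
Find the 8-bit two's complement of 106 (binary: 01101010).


Original: 01101010
Step 1 - Invert all bits: 10010101
Step 2 - Add 1: 10010101 + 1
= 10010110 (represents -106)


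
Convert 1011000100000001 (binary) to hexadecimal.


Group into 4-bit nibbles: 1011000100000001
  1011 = B
  0001 = 1
  0000 = 0
  0001 = 1
= 0xB101


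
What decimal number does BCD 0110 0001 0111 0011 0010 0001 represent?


Each 4-bit group → digit:
  0110 → 6
  0001 → 1
  0111 → 7
  0011 → 3
  0010 → 2
  0001 → 1
= 617321


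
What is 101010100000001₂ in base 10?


Positional values:
Bit 0: 1 × 2^0 = 1
Bit 8: 1 × 2^8 = 256
Bit 10: 1 × 2^10 = 1024
Bit 12: 1 × 2^12 = 4096
Bit 14: 1 × 2^14 = 16384
Sum = 1 + 256 + 1024 + 4096 + 16384
= 21761


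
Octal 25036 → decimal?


Positional values:
Position 0: 6 × 8^0 = 6
Position 1: 3 × 8^1 = 24
Position 2: 0 × 8^2 = 0
Position 3: 5 × 8^3 = 2560
Position 4: 2 × 8^4 = 8192
Sum = 6 + 24 + 0 + 2560 + 8192
= 10782


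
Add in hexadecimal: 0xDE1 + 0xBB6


Align and add column by column (LSB to MSB, each column mod 16 with carry):
  0DE1
+ 0BB6
  ----
  col 0: 1(1) + 6(6) + 0 (carry in) = 7 → 7(7), carry out 0
  col 1: E(14) + B(11) + 0 (carry in) = 25 → 9(9), carry out 1
  col 2: D(13) + B(11) + 1 (carry in) = 25 → 9(9), carry out 1
  col 3: 0(0) + 0(0) + 1 (carry in) = 1 → 1(1), carry out 0
Reading digits MSB→LSB: 1997
Strip leading zeros: 1997
= 0x1997


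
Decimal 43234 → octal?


Divide by 8 repeatedly:
43234 ÷ 8 = 5404 remainder 2
5404 ÷ 8 = 675 remainder 4
675 ÷ 8 = 84 remainder 3
84 ÷ 8 = 10 remainder 4
10 ÷ 8 = 1 remainder 2
1 ÷ 8 = 0 remainder 1
Reading remainders bottom-up:
= 0o124342


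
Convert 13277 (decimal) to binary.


Divide by 2 repeatedly:
13277 ÷ 2 = 6638 remainder 1
6638 ÷ 2 = 3319 remainder 0
3319 ÷ 2 = 1659 remainder 1
1659 ÷ 2 = 829 remainder 1
829 ÷ 2 = 414 remainder 1
414 ÷ 2 = 207 remainder 0
207 ÷ 2 = 103 remainder 1
103 ÷ 2 = 51 remainder 1
51 ÷ 2 = 25 remainder 1
25 ÷ 2 = 12 remainder 1
12 ÷ 2 = 6 remainder 0
6 ÷ 2 = 3 remainder 0
3 ÷ 2 = 1 remainder 1
1 ÷ 2 = 0 remainder 1
Reading remainders bottom-up:
= 11001111011101


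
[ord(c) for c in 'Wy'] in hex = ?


String: 'Wy'  (2 characters)
Per-character ASCII lookup:
  'W': uppercase starts at 65: 'W' = 65 + 22 = 87 → 0x57
  'y': lowercase starts at 97: 'y' = 97 + 24 = 121 → 0x79
= 0x57 0x79


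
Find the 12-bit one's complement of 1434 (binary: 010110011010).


Original: 010110011010
Invert all bits:
  bit 0: 0 → 1
  bit 1: 1 → 0
  bit 2: 0 → 1
  bit 3: 1 → 0
  bit 4: 1 → 0
  bit 5: 0 → 1
  bit 6: 0 → 1
  bit 7: 1 → 0
  bit 8: 1 → 0
  bit 9: 0 → 1
  bit 10: 1 → 0
  bit 11: 0 → 1
= 101001100101


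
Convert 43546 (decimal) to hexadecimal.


Divide by 16 repeatedly:
43546 ÷ 16 = 2721 remainder 10 (A)
2721 ÷ 16 = 170 remainder 1 (1)
170 ÷ 16 = 10 remainder 10 (A)
10 ÷ 16 = 0 remainder 10 (A)
Reading remainders bottom-up:
= 0xAA1A


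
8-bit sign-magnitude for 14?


Sign bit: 0 (positive)
Magnitude: 14 = 0001110
= 00001110


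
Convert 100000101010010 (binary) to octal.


Group into 3-bit groups: 100000101010010
  100 = 4
  000 = 0
  101 = 5
  010 = 2
  010 = 2
= 0o40522


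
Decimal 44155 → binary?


Divide by 2 repeatedly:
44155 ÷ 2 = 22077 remainder 1
22077 ÷ 2 = 11038 remainder 1
11038 ÷ 2 = 5519 remainder 0
5519 ÷ 2 = 2759 remainder 1
2759 ÷ 2 = 1379 remainder 1
1379 ÷ 2 = 689 remainder 1
689 ÷ 2 = 344 remainder 1
344 ÷ 2 = 172 remainder 0
172 ÷ 2 = 86 remainder 0
86 ÷ 2 = 43 remainder 0
43 ÷ 2 = 21 remainder 1
21 ÷ 2 = 10 remainder 1
10 ÷ 2 = 5 remainder 0
5 ÷ 2 = 2 remainder 1
2 ÷ 2 = 1 remainder 0
1 ÷ 2 = 0 remainder 1
Reading remainders bottom-up:
= 1010110001111011


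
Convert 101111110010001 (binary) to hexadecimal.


Group into 4-bit nibbles: 0101111110010001
  0101 = 5
  1111 = F
  1001 = 9
  0001 = 1
= 0x5F91


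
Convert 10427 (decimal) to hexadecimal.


Divide by 16 repeatedly:
10427 ÷ 16 = 651 remainder 11 (B)
651 ÷ 16 = 40 remainder 11 (B)
40 ÷ 16 = 2 remainder 8 (8)
2 ÷ 16 = 0 remainder 2 (2)
Reading remainders bottom-up:
= 0x28BB


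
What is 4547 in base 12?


Divide by 12 repeatedly:
4547 ÷ 12 = 378 remainder 11
378 ÷ 12 = 31 remainder 6
31 ÷ 12 = 2 remainder 7
2 ÷ 12 = 0 remainder 2
Reading remainders bottom-up:
= 276B


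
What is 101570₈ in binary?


Each octal digit → 3 binary bits:
  1 = 001
  0 = 000
  1 = 001
  5 = 101
  7 = 111
  0 = 000
Concatenate: 001 000 001 101 111 000
= 001000001101111000


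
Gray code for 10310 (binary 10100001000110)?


Binary: 10100001000110
Gray code: G = B XOR (B >> 1)
B >> 1 = 01010000100011
10100001000110 XOR 01010000100011:
  1 XOR 0 = 1
  0 XOR 1 = 1
  1 XOR 0 = 1
  0 XOR 1 = 1
  0 XOR 0 = 0
  0 XOR 0 = 0
  0 XOR 0 = 0
  1 XOR 0 = 1
  0 XOR 1 = 1
  0 XOR 0 = 0
  0 XOR 0 = 0
  1 XOR 0 = 1
  1 XOR 1 = 0
  0 XOR 1 = 1
= 11110001100101


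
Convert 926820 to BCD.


Each digit → 4-bit binary:
  9 → 1001
  2 → 0010
  6 → 0110
  8 → 1000
  2 → 0010
  0 → 0000
= 1001 0010 0110 1000 0010 0000


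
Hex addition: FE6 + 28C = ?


Align and add column by column (LSB to MSB, each column mod 16 with carry):
  0FE6
+ 028C
  ----
  col 0: 6(6) + C(12) + 0 (carry in) = 18 → 2(2), carry out 1
  col 1: E(14) + 8(8) + 1 (carry in) = 23 → 7(7), carry out 1
  col 2: F(15) + 2(2) + 1 (carry in) = 18 → 2(2), carry out 1
  col 3: 0(0) + 0(0) + 1 (carry in) = 1 → 1(1), carry out 0
Reading digits MSB→LSB: 1272
Strip leading zeros: 1272
= 0x1272


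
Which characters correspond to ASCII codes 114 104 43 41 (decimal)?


Codes (decimal): 114 104 43 41
Per-code ASCII lookup:
  114  (range 97-122: lowercase, 114 - 97 = 17) → 'r'
  104  (range 97-122: lowercase, 104 - 97 = 7) → 'h'
  43  (special character) → '+'
  41  (special character) → ')'
= 'rh+)'


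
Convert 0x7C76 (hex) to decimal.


Positional values:
Position 0: 6 × 16^0 = 6 × 1 = 6
Position 1: 7 × 16^1 = 7 × 16 = 112
Position 2: C × 16^2 = 12 × 256 = 3072
Position 3: 7 × 16^3 = 7 × 4096 = 28672
Sum = 6 + 112 + 3072 + 28672
= 31862


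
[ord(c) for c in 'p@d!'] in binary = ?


String: 'p@d!'  (4 characters)
Per-character ASCII lookup:
  'p': lowercase starts at 97: 'p' = 97 + 15 = 112 → 1110000
  '@': special character: '@' = 64 → 1000000
  'd': lowercase starts at 97: 'd' = 97 + 3 = 100 → 1100100
  '!': special character: '!' = 33 → 100001
= 1110000 1000000 1100100 100001


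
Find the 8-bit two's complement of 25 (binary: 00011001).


Original: 00011001
Step 1 - Invert all bits: 11100110
Step 2 - Add 1: 11100110 + 1
= 11100111 (represents -25)


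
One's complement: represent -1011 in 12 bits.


Original: 001111110011
Invert all bits:
  bit 0: 0 → 1
  bit 1: 0 → 1
  bit 2: 1 → 0
  bit 3: 1 → 0
  bit 4: 1 → 0
  bit 5: 1 → 0
  bit 6: 1 → 0
  bit 7: 1 → 0
  bit 8: 0 → 1
  bit 9: 0 → 1
  bit 10: 1 → 0
  bit 11: 1 → 0
= 110000001100


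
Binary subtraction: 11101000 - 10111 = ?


Align and subtract column by column (LSB to MSB, borrowing when needed):
  11101000
- 00010111
  --------
  col 0: (0 - 0 borrow-in) - 1 → borrow from next column: (0+2) - 1 = 1, borrow out 1
  col 1: (0 - 1 borrow-in) - 1 → borrow from next column: (-1+2) - 1 = 0, borrow out 1
  col 2: (0 - 1 borrow-in) - 1 → borrow from next column: (-1+2) - 1 = 0, borrow out 1
  col 3: (1 - 1 borrow-in) - 0 → 0 - 0 = 0, borrow out 0
  col 4: (0 - 0 borrow-in) - 1 → borrow from next column: (0+2) - 1 = 1, borrow out 1
  col 5: (1 - 1 borrow-in) - 0 → 0 - 0 = 0, borrow out 0
  col 6: (1 - 0 borrow-in) - 0 → 1 - 0 = 1, borrow out 0
  col 7: (1 - 0 borrow-in) - 0 → 1 - 0 = 1, borrow out 0
Reading bits MSB→LSB: 11010001
Strip leading zeros: 11010001
= 11010001


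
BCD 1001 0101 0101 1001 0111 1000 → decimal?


Each 4-bit group → digit:
  1001 → 9
  0101 → 5
  0101 → 5
  1001 → 9
  0111 → 7
  1000 → 8
= 955978


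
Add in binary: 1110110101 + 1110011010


Align and add column by column (LSB to MSB, carry propagating):
  01110110101
+ 01110011010
  -----------
  col 0: 1 + 0 + 0 (carry in) = 1 → bit 1, carry out 0
  col 1: 0 + 1 + 0 (carry in) = 1 → bit 1, carry out 0
  col 2: 1 + 0 + 0 (carry in) = 1 → bit 1, carry out 0
  col 3: 0 + 1 + 0 (carry in) = 1 → bit 1, carry out 0
  col 4: 1 + 1 + 0 (carry in) = 2 → bit 0, carry out 1
  col 5: 1 + 0 + 1 (carry in) = 2 → bit 0, carry out 1
  col 6: 0 + 0 + 1 (carry in) = 1 → bit 1, carry out 0
  col 7: 1 + 1 + 0 (carry in) = 2 → bit 0, carry out 1
  col 8: 1 + 1 + 1 (carry in) = 3 → bit 1, carry out 1
  col 9: 1 + 1 + 1 (carry in) = 3 → bit 1, carry out 1
  col 10: 0 + 0 + 1 (carry in) = 1 → bit 1, carry out 0
Reading bits MSB→LSB: 11101001111
Strip leading zeros: 11101001111
= 11101001111


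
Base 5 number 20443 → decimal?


Positional values (base 5):
  3 × 5^0 = 3 × 1 = 3
  4 × 5^1 = 4 × 5 = 20
  4 × 5^2 = 4 × 25 = 100
  0 × 5^3 = 0 × 125 = 0
  2 × 5^4 = 2 × 625 = 1250
Sum = 3 + 20 + 100 + 0 + 1250
= 1373


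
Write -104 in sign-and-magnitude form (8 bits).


Sign bit: 1 (negative)
Magnitude: 104 = 1101000
= 11101000


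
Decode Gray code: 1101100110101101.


Gray code: 1101100110101101
MSB stays the same: 1
Each subsequent bit = prev_binary XOR current_gray:
  B[1] = 1 XOR 1 = 0
  B[2] = 0 XOR 0 = 0
  B[3] = 0 XOR 1 = 1
  B[4] = 1 XOR 1 = 0
  B[5] = 0 XOR 0 = 0
  B[6] = 0 XOR 0 = 0
  B[7] = 0 XOR 1 = 1
  B[8] = 1 XOR 1 = 0
  B[9] = 0 XOR 0 = 0
  B[10] = 0 XOR 1 = 1
  B[11] = 1 XOR 0 = 1
  B[12] = 1 XOR 1 = 0
  B[13] = 0 XOR 1 = 1
  B[14] = 1 XOR 0 = 1
  B[15] = 1 XOR 1 = 0
= 1001000100110110 (37174 decimal)


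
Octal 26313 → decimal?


Positional values:
Position 0: 3 × 8^0 = 3
Position 1: 1 × 8^1 = 8
Position 2: 3 × 8^2 = 192
Position 3: 6 × 8^3 = 3072
Position 4: 2 × 8^4 = 8192
Sum = 3 + 8 + 192 + 3072 + 8192
= 11467


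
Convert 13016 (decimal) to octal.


Divide by 8 repeatedly:
13016 ÷ 8 = 1627 remainder 0
1627 ÷ 8 = 203 remainder 3
203 ÷ 8 = 25 remainder 3
25 ÷ 8 = 3 remainder 1
3 ÷ 8 = 0 remainder 3
Reading remainders bottom-up:
= 0o31330


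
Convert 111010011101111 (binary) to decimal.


Positional values:
Bit 0: 1 × 2^0 = 1
Bit 1: 1 × 2^1 = 2
Bit 2: 1 × 2^2 = 4
Bit 3: 1 × 2^3 = 8
Bit 5: 1 × 2^5 = 32
Bit 6: 1 × 2^6 = 64
Bit 7: 1 × 2^7 = 128
Bit 10: 1 × 2^10 = 1024
Bit 12: 1 × 2^12 = 4096
Bit 13: 1 × 2^13 = 8192
Bit 14: 1 × 2^14 = 16384
Sum = 1 + 2 + 4 + 8 + 32 + 64 + 128 + 1024 + 4096 + 8192 + 16384
= 29935


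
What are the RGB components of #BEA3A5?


Hex: #BEA3A5
R = BE₁₆ = 190
G = A3₁₆ = 163
B = A5₁₆ = 165
= RGB(190, 163, 165)


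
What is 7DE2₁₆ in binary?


Each hex digit → 4 binary bits:
  7 = 0111
  D = 1101
  E = 1110
  2 = 0010
Concatenate: 0111 1101 1110 0010
= 0111110111100010


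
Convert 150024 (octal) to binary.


Each octal digit → 3 binary bits:
  1 = 001
  5 = 101
  0 = 000
  0 = 000
  2 = 010
  4 = 100
Concatenate: 001 101 000 000 010 100
= 001101000000010100


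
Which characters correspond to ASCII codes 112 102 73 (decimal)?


Codes (decimal): 112 102 73
Per-code ASCII lookup:
  112  (range 97-122: lowercase, 112 - 97 = 15) → 'p'
  102  (range 97-122: lowercase, 102 - 97 = 5) → 'f'
  73  (range 65-90: uppercase, 73 - 65 = 8) → 'I'
= 'pfI'


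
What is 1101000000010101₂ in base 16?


Group into 4-bit nibbles: 1101000000010101
  1101 = D
  0000 = 0
  0001 = 1
  0101 = 5
= 0xD015


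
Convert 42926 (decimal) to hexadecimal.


Divide by 16 repeatedly:
42926 ÷ 16 = 2682 remainder 14 (E)
2682 ÷ 16 = 167 remainder 10 (A)
167 ÷ 16 = 10 remainder 7 (7)
10 ÷ 16 = 0 remainder 10 (A)
Reading remainders bottom-up:
= 0xA7AE


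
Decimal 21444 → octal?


Divide by 8 repeatedly:
21444 ÷ 8 = 2680 remainder 4
2680 ÷ 8 = 335 remainder 0
335 ÷ 8 = 41 remainder 7
41 ÷ 8 = 5 remainder 1
5 ÷ 8 = 0 remainder 5
Reading remainders bottom-up:
= 0o51704


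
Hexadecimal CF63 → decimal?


Positional values:
Position 0: 3 × 16^0 = 3 × 1 = 3
Position 1: 6 × 16^1 = 6 × 16 = 96
Position 2: F × 16^2 = 15 × 256 = 3840
Position 3: C × 16^3 = 12 × 4096 = 49152
Sum = 3 + 96 + 3840 + 49152
= 53091


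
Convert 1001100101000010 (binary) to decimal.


Positional values:
Bit 1: 1 × 2^1 = 2
Bit 6: 1 × 2^6 = 64
Bit 8: 1 × 2^8 = 256
Bit 11: 1 × 2^11 = 2048
Bit 12: 1 × 2^12 = 4096
Bit 15: 1 × 2^15 = 32768
Sum = 2 + 64 + 256 + 2048 + 4096 + 32768
= 39234


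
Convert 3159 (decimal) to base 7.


Divide by 7 repeatedly:
3159 ÷ 7 = 451 remainder 2
451 ÷ 7 = 64 remainder 3
64 ÷ 7 = 9 remainder 1
9 ÷ 7 = 1 remainder 2
1 ÷ 7 = 0 remainder 1
Reading remainders bottom-up:
= 12132


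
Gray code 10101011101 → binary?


Gray code: 10101011101
MSB stays the same: 1
Each subsequent bit = prev_binary XOR current_gray:
  B[1] = 1 XOR 0 = 1
  B[2] = 1 XOR 1 = 0
  B[3] = 0 XOR 0 = 0
  B[4] = 0 XOR 1 = 1
  B[5] = 1 XOR 0 = 1
  B[6] = 1 XOR 1 = 0
  B[7] = 0 XOR 1 = 1
  B[8] = 1 XOR 1 = 0
  B[9] = 0 XOR 0 = 0
  B[10] = 0 XOR 1 = 1
= 11001101001 (1641 decimal)


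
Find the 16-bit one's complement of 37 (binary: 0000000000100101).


Original: 0000000000100101
Invert all bits:
  bit 0: 0 → 1
  bit 1: 0 → 1
  bit 2: 0 → 1
  bit 3: 0 → 1
  bit 4: 0 → 1
  bit 5: 0 → 1
  bit 6: 0 → 1
  bit 7: 0 → 1
  bit 8: 0 → 1
  bit 9: 0 → 1
  bit 10: 1 → 0
  bit 11: 0 → 1
  bit 12: 0 → 1
  bit 13: 1 → 0
  bit 14: 0 → 1
  bit 15: 1 → 0
= 1111111111011010


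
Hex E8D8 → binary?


Each hex digit → 4 binary bits:
  E = 1110
  8 = 1000
  D = 1101
  8 = 1000
Concatenate: 1110 1000 1101 1000
= 1110100011011000


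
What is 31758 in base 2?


Divide by 2 repeatedly:
31758 ÷ 2 = 15879 remainder 0
15879 ÷ 2 = 7939 remainder 1
7939 ÷ 2 = 3969 remainder 1
3969 ÷ 2 = 1984 remainder 1
1984 ÷ 2 = 992 remainder 0
992 ÷ 2 = 496 remainder 0
496 ÷ 2 = 248 remainder 0
248 ÷ 2 = 124 remainder 0
124 ÷ 2 = 62 remainder 0
62 ÷ 2 = 31 remainder 0
31 ÷ 2 = 15 remainder 1
15 ÷ 2 = 7 remainder 1
7 ÷ 2 = 3 remainder 1
3 ÷ 2 = 1 remainder 1
1 ÷ 2 = 0 remainder 1
Reading remainders bottom-up:
= 111110000001110


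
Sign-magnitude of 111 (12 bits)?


Sign bit: 0 (positive)
Magnitude: 111 = 00001101111
= 000001101111


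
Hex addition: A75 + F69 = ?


Align and add column by column (LSB to MSB, each column mod 16 with carry):
  0A75
+ 0F69
  ----
  col 0: 5(5) + 9(9) + 0 (carry in) = 14 → E(14), carry out 0
  col 1: 7(7) + 6(6) + 0 (carry in) = 13 → D(13), carry out 0
  col 2: A(10) + F(15) + 0 (carry in) = 25 → 9(9), carry out 1
  col 3: 0(0) + 0(0) + 1 (carry in) = 1 → 1(1), carry out 0
Reading digits MSB→LSB: 19DE
Strip leading zeros: 19DE
= 0x19DE


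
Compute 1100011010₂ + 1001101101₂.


Align and add column by column (LSB to MSB, carry propagating):
  01100011010
+ 01001101101
  -----------
  col 0: 0 + 1 + 0 (carry in) = 1 → bit 1, carry out 0
  col 1: 1 + 0 + 0 (carry in) = 1 → bit 1, carry out 0
  col 2: 0 + 1 + 0 (carry in) = 1 → bit 1, carry out 0
  col 3: 1 + 1 + 0 (carry in) = 2 → bit 0, carry out 1
  col 4: 1 + 0 + 1 (carry in) = 2 → bit 0, carry out 1
  col 5: 0 + 1 + 1 (carry in) = 2 → bit 0, carry out 1
  col 6: 0 + 1 + 1 (carry in) = 2 → bit 0, carry out 1
  col 7: 0 + 0 + 1 (carry in) = 1 → bit 1, carry out 0
  col 8: 1 + 0 + 0 (carry in) = 1 → bit 1, carry out 0
  col 9: 1 + 1 + 0 (carry in) = 2 → bit 0, carry out 1
  col 10: 0 + 0 + 1 (carry in) = 1 → bit 1, carry out 0
Reading bits MSB→LSB: 10110000111
Strip leading zeros: 10110000111
= 10110000111


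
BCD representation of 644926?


Each digit → 4-bit binary:
  6 → 0110
  4 → 0100
  4 → 0100
  9 → 1001
  2 → 0010
  6 → 0110
= 0110 0100 0100 1001 0010 0110


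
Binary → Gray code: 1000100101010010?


Binary: 1000100101010010
Gray code: G = B XOR (B >> 1)
B >> 1 = 0100010010101001
1000100101010010 XOR 0100010010101001:
  1 XOR 0 = 1
  0 XOR 1 = 1
  0 XOR 0 = 0
  0 XOR 0 = 0
  1 XOR 0 = 1
  0 XOR 1 = 1
  0 XOR 0 = 0
  1 XOR 0 = 1
  0 XOR 1 = 1
  1 XOR 0 = 1
  0 XOR 1 = 1
  1 XOR 0 = 1
  0 XOR 1 = 1
  0 XOR 0 = 0
  1 XOR 0 = 1
  0 XOR 1 = 1
= 1100110111111011


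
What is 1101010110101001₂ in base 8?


Group into 3-bit groups: 001101010110101001
  001 = 1
  101 = 5
  010 = 2
  110 = 6
  101 = 5
  001 = 1
= 0o152651


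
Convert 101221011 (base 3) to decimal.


Positional values (base 3):
  1 × 3^0 = 1 × 1 = 1
  1 × 3^1 = 1 × 3 = 3
  0 × 3^2 = 0 × 9 = 0
  1 × 3^3 = 1 × 27 = 27
  2 × 3^4 = 2 × 81 = 162
  2 × 3^5 = 2 × 243 = 486
  1 × 3^6 = 1 × 729 = 729
  0 × 3^7 = 0 × 2187 = 0
  1 × 3^8 = 1 × 6561 = 6561
Sum = 1 + 3 + 0 + 27 + 162 + 486 + 729 + 0 + 6561
= 7969


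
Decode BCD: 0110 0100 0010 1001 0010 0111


Each 4-bit group → digit:
  0110 → 6
  0100 → 4
  0010 → 2
  1001 → 9
  0010 → 2
  0111 → 7
= 642927


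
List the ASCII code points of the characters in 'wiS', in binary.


String: 'wiS'  (3 characters)
Per-character ASCII lookup:
  'w': lowercase starts at 97: 'w' = 97 + 22 = 119 → 1110111
  'i': lowercase starts at 97: 'i' = 97 + 8 = 105 → 1101001
  'S': uppercase starts at 65: 'S' = 65 + 18 = 83 → 1010011
= 1110111 1101001 1010011


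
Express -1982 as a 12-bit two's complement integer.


Original: 011110111110
Step 1 - Invert all bits: 100001000001
Step 2 - Add 1: 100001000001 + 1
= 100001000010 (represents -1982)


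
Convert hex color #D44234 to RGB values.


Hex: #D44234
R = D4₁₆ = 212
G = 42₁₆ = 66
B = 34₁₆ = 52
= RGB(212, 66, 52)


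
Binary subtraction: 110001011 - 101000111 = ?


Align and subtract column by column (LSB to MSB, borrowing when needed):
  110001011
- 101000111
  ---------
  col 0: (1 - 0 borrow-in) - 1 → 1 - 1 = 0, borrow out 0
  col 1: (1 - 0 borrow-in) - 1 → 1 - 1 = 0, borrow out 0
  col 2: (0 - 0 borrow-in) - 1 → borrow from next column: (0+2) - 1 = 1, borrow out 1
  col 3: (1 - 1 borrow-in) - 0 → 0 - 0 = 0, borrow out 0
  col 4: (0 - 0 borrow-in) - 0 → 0 - 0 = 0, borrow out 0
  col 5: (0 - 0 borrow-in) - 0 → 0 - 0 = 0, borrow out 0
  col 6: (0 - 0 borrow-in) - 1 → borrow from next column: (0+2) - 1 = 1, borrow out 1
  col 7: (1 - 1 borrow-in) - 0 → 0 - 0 = 0, borrow out 0
  col 8: (1 - 0 borrow-in) - 1 → 1 - 1 = 0, borrow out 0
Reading bits MSB→LSB: 001000100
Strip leading zeros: 1000100
= 1000100


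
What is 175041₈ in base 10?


Positional values:
Position 0: 1 × 8^0 = 1
Position 1: 4 × 8^1 = 32
Position 2: 0 × 8^2 = 0
Position 3: 5 × 8^3 = 2560
Position 4: 7 × 8^4 = 28672
Position 5: 1 × 8^5 = 32768
Sum = 1 + 32 + 0 + 2560 + 28672 + 32768
= 64033
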